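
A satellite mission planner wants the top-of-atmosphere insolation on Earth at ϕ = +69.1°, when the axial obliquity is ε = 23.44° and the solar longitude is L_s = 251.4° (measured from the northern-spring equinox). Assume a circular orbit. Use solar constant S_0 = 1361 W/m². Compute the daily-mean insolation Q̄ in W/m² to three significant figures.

Q̄ ≈ 0.00 W/m²

Solar declination: sin δ = sin ε · sin L_s = sin 23.44° × sin 251.4° = -0.37701, so δ = -22.149°.
cos h₀ = −tan(+69.1°) tan(-22.149°) = 1.0660 ≥ 1 ⇒ polar night, h₀ = 0 and Q̄ = 0.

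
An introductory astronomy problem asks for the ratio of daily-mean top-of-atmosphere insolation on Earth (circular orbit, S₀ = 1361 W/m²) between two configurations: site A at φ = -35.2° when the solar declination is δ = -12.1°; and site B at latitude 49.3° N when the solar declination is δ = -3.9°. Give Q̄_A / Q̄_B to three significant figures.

Q̄_A / Q̄_B ≈ 1.75

— Configuration A (φ=-35.2°):
cos H₀ = −tan(-35.2°) tan(-12.100°) = -0.1512, H₀ = 1.7226 rad.
Bracket: H₀ sin φ sin δ + cos φ cos δ sin H₀ = 1.7226×-0.57643×-0.20962 + 0.81714×0.97778×0.98850 = 0.208144 + 0.789795 = 0.997939.
Q̄ = (S₀/π) × [bracket] = (1361/π) × 0.997939 = 432.33 W/m².
— Configuration B (φ=+49.3°):
cos H₀ = −tan(+49.3°) tan(-3.900°) = 0.0793, H₀ = 1.4915 rad.
Bracket: H₀ sin φ sin δ + cos φ cos δ sin H₀ = 1.4915×0.75813×-0.06802 + 0.65210×0.99768×0.99685 = -0.076914 + 0.648538 = 0.571624.
Q̄ = (S₀/π) × [bracket] = (1361/π) × 0.571624 = 247.64 W/m².
Ratio Q̄_A / Q̄_B = 432.33 / 247.64 = 1.746.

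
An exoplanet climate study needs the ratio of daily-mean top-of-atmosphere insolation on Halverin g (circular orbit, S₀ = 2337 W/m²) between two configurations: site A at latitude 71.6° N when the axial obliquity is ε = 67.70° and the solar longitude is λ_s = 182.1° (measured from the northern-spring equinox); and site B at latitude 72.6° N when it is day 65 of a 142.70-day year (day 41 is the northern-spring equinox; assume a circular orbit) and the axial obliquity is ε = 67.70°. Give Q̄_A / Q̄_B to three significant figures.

Q̄_A / Q̄_B ≈ 0.110

— Configuration A (φ=+71.6°):
Solar declination: sin δ = sin ε · sin λ_s = sin 67.70° × sin 182.1° = -0.03390, so δ = -1.943°.
cos H₀ = −tan(+71.6°) tan(-1.943°) = 0.1020, H₀ = 1.4686 rad.
Bracket: H₀ sin φ sin δ + cos φ cos δ sin H₀ = 1.4686×0.94888×-0.03390 + 0.31565×0.99943×0.99479 = -0.047241 + 0.313826 = 0.266585.
Q̄ = (S₀/π) × [bracket] = (2337/π) × 0.266585 = 198.31 W/m².
— Configuration B (φ=+72.6°):
Solar longitude: λ_s = 360° × (65 − 41)/142.70 = 60.547°.
sin δ = sin 67.70° × sin 60.547° = 0.80563, so δ = +53.671°.
cos H₀ = −tan(+72.6°) tan(+53.671°) = -4.3395 ≤ −1 ⇒ polar day, H₀ = π.
Bracket: H₀ sin φ sin δ + cos φ cos δ sin H₀ = 3.1416×0.95424×0.80563 + 0.29904×0.59242×0.00000 = 2.415150 + 0.000000 = 2.415150.
Q̄ = (S₀/π) × [bracket] = (2337/π) × 2.415150 = 1796.6 W/m².
Ratio Q̄_A / Q̄_B = 198.31 / 1796.6 = 0.1104.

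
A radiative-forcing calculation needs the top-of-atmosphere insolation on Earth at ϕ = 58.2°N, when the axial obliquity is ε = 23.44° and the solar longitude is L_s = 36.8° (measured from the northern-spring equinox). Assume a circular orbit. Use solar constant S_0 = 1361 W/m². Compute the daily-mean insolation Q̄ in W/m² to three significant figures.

Q̄ ≈ 377 W/m²

Solar declination: sin δ = sin ε · sin L_s = sin 23.44° × sin 36.8° = 0.23828, so δ = +13.785°.
cos h₀ = −tan(+58.2°) tan(+13.785°) = -0.3957, h₀ = 1.9776 rad.
Bracket: h₀ sin ϕ sin δ + cos ϕ cos δ sin h₀ = 1.9776×0.84989×0.23828 + 0.52696×0.97120×0.91837 = 0.400487 + 0.470007 = 0.870494.
Q̄ = (S_0/π) × [bracket] = (1361/π) × 0.870494 = 377.1 W/m².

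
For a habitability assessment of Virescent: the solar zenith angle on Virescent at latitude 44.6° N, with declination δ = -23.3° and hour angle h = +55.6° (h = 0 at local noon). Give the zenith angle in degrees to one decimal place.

θ_z = 84.7°

cos θ_z = sin φ sin δ + cos φ cos δ cos h = -0.277733 + 0.369465 = 0.091732.
θ_z = arccos(0.091732) = 84.7°.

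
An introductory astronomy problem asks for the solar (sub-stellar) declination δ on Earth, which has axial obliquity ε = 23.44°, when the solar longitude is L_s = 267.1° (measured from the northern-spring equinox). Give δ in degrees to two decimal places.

δ = -23.41°

sin δ = sin ε · sin L_s = sin 23.44° × sin 267.1° = -0.397279.
δ = arcsin(-0.397279) = -23.41°.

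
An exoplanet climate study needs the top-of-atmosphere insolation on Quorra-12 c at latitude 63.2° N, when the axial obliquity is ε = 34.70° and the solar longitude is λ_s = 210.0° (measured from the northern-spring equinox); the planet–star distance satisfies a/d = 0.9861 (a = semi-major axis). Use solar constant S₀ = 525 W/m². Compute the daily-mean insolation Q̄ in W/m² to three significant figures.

Q̄ ≈ 17.9 W/m²

Solar declination: sin δ = sin ε · sin λ_s = sin 34.70° × sin 210.0° = -0.28464, so δ = -16.537°.
cos H₀ = −tan(+63.2°) tan(-16.537°) = 0.5878, H₀ = 0.9425 rad.
Bracket: H₀ sin φ sin δ + cos φ cos δ sin H₀ = 0.9425×0.89259×-0.28464 + 0.45088×0.95863×0.80900 = -0.239458 + 0.349672 = 0.110214.
Inverse-square distance factor (a/d)² = 0.9861² = 0.972393.
Q̄ = (S₀/π) × 0.972393 × [bracket] = (525/π) × 0.972393 × 0.110214 = 17.91 W/m².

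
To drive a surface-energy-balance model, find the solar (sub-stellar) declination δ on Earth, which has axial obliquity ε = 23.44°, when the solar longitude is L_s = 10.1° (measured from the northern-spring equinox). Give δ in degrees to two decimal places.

sin δ = sin ε · sin L_s = sin 23.44° × sin 10.1° = 0.069759.
δ = arcsin(0.069759) = +4.00°.

δ = +4.00°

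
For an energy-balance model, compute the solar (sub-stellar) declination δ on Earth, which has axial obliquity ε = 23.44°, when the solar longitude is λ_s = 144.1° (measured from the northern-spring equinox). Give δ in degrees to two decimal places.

δ = +13.49°

sin δ = sin ε · sin λ_s = sin 23.44° × sin 144.1° = 0.233252.
δ = arcsin(0.233252) = +13.49°.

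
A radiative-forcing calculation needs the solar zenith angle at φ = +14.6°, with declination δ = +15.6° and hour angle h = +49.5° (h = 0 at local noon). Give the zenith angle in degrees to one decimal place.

cos θ_z = sin φ sin δ + cos φ cos δ cos h = 0.067786 + 0.605325 = 0.673111.
θ_z = arccos(0.673111) = 47.7°.

θ_z = 47.7°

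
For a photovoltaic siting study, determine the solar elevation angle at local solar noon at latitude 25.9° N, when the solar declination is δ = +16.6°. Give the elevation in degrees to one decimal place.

At local noon the hour angle is zero, so the zenith angle equals |φ − δ| = |+25.9° − (+16.600°)| = 9.300°.
Elevation = 90° − 9.300° = 80.7°.

80.7°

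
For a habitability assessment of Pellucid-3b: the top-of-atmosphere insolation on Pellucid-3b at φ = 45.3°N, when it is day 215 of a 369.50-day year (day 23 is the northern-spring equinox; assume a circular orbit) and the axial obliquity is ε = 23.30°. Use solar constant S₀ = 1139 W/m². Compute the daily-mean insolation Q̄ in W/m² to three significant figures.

Solar longitude: λ_s = 360° × (215 − 23)/369.50 = 187.064°.
sin δ = sin 23.30° × sin 187.064° = -0.04864, so δ = -2.788°.
cos H₀ = −tan(+45.3°) tan(-2.788°) = 0.0492, H₀ = 1.5216 rad.
Bracket: H₀ sin φ sin δ + cos φ cos δ sin H₀ = 1.5216×0.71080×-0.04864 + 0.70339×0.99882×0.99879 = -0.052607 + 0.701710 = 0.649103.
Q̄ = (S₀/π) × [bracket] = (1139/π) × 0.649103 = 235.3 W/m².

Q̄ ≈ 235 W/m²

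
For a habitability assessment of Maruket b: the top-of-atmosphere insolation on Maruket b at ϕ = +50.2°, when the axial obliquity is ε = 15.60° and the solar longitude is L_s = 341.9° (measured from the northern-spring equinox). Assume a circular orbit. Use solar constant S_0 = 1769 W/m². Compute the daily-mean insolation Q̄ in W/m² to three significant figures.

Solar declination: sin δ = sin ε · sin L_s = sin 15.60° × sin 341.9° = -0.08355, so δ = -4.792°.
cos h₀ = −tan(+50.2°) tan(-4.792°) = 0.1006, h₀ = 1.4700 rad.
Bracket: h₀ sin ϕ sin δ + cos ϕ cos δ sin h₀ = 1.4700×0.76828×-0.08355 + 0.64011×0.99650×0.99492 = -0.094359 + 0.634629 = 0.540270.
Q̄ = (S_0/π) × [bracket] = (1769/π) × 0.540270 = 304.2 W/m².

Q̄ ≈ 304 W/m²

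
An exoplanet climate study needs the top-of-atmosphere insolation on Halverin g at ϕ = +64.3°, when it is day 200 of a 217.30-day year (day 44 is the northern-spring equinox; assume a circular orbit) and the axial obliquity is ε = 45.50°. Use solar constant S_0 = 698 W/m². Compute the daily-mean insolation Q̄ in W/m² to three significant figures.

Q̄ ≈ 0.00 W/m²

Solar longitude: L_s = 360° × (200 − 44)/217.30 = 258.445°.
sin δ = sin 45.50° × sin 258.445° = -0.69879, so δ = -44.330°.
cos h₀ = −tan(+64.3°) tan(-44.330°) = 2.0298 ≥ 1 ⇒ polar night, h₀ = 0 and Q̄ = 0.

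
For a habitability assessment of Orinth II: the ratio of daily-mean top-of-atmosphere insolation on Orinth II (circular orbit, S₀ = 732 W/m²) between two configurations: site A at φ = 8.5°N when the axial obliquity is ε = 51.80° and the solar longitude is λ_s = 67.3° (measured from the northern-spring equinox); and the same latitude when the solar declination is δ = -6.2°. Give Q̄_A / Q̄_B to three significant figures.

— Configuration A (φ=+8.5°):
Solar declination: sin δ = sin ε · sin λ_s = sin 51.80° × sin 67.3° = 0.72498, so δ = +46.467°.
cos H₀ = −tan(+8.5°) tan(+46.467°) = -0.1573, H₀ = 1.7288 rad.
Bracket: H₀ sin φ sin δ + cos φ cos δ sin H₀ = 1.7288×0.14781×0.72498 + 0.98902×0.68877×0.98755 = 0.185257 + 0.672726 = 0.857983.
Q̄ = (S₀/π) × [bracket] = (732/π) × 0.857983 = 199.91 W/m².
— Configuration B (φ=+8.5°):
cos H₀ = −tan(+8.5°) tan(-6.200°) = 0.0162, H₀ = 1.5546 rad.
Bracket: H₀ sin φ sin δ + cos φ cos δ sin H₀ = 1.5546×0.14781×-0.10800 + 0.98902×0.99415×0.99987 = -0.024817 + 0.983106 = 0.958289.
Q̄ = (S₀/π) × [bracket] = (732/π) × 0.958289 = 223.28 W/m².
Ratio Q̄_A / Q̄_B = 199.91 / 223.28 = 0.8953.

Q̄_A / Q̄_B ≈ 0.895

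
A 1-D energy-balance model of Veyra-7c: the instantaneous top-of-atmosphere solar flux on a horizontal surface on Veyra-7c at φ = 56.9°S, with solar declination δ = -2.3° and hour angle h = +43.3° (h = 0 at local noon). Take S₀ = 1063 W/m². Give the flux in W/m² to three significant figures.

458 W/m²

cos θ_z = sin φ sin δ + cos φ cos δ cos h = 0.033619 + 0.397118 = 0.430737.
Flux = S₀ · cos θ_z = 1063 × 0.430737 = 457.9 W/m².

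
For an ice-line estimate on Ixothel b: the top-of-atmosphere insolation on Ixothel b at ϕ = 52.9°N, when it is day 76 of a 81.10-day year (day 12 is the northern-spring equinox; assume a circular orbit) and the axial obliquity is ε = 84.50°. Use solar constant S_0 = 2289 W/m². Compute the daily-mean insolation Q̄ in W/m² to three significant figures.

Q̄ ≈ 0.00 W/m²

Solar longitude: L_s = 360° × (76 − 12)/81.10 = 284.094°.
sin δ = sin 84.50° × sin 284.094° = -0.96543, so δ = -74.891°.
cos h₀ = −tan(+52.9°) tan(-74.891°) = 4.8975 ≥ 1 ⇒ polar night, h₀ = 0 and Q̄ = 0.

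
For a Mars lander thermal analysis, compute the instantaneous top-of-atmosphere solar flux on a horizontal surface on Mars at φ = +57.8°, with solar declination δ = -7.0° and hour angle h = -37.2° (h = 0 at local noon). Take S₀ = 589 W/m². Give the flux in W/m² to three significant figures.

187 W/m²

cos θ_z = sin φ sin δ + cos φ cos δ cos h = -0.103125 + 0.421288 = 0.318163.
Flux = S₀ · cos θ_z = 589 × 0.318163 = 187.4 W/m².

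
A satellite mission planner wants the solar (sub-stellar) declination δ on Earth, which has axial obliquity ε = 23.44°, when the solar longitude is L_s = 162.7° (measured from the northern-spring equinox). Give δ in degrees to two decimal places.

δ = +6.79°

sin δ = sin ε · sin L_s = sin 23.44° × sin 162.7° = 0.118292.
δ = arcsin(0.118292) = +6.79°.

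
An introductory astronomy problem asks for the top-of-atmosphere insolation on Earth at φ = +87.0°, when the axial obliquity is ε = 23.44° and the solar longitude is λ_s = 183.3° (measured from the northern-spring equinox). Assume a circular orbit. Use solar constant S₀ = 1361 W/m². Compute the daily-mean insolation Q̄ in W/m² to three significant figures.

Solar declination: sin δ = sin ε · sin λ_s = sin 23.44° × sin 183.3° = -0.02290, so δ = -1.312°.
cos H₀ = −tan(+87.0°) tan(-1.312°) = 0.4370, H₀ = 1.1185 rad.
Bracket: H₀ sin φ sin δ + cos φ cos δ sin H₀ = 1.1185×0.99863×-0.02290 + 0.05234×0.99974×0.89944 = -0.025579 + 0.047064 = 0.021485.
Q̄ = (S₀/π) × [bracket] = (1361/π) × 0.021485 = 9.308 W/m².

Q̄ ≈ 9.31 W/m²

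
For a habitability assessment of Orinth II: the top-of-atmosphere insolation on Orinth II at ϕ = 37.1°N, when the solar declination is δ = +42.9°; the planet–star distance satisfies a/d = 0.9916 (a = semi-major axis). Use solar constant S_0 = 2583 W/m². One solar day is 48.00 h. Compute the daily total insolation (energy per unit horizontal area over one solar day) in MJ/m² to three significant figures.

cos h₀ = −tan(+37.1°) tan(+42.900°) = -0.7028, h₀ = 2.3501 rad.
Bracket: h₀ sin ϕ sin δ + cos ϕ cos δ sin h₀ = 2.3501×0.60321×0.68072 + 0.79758×0.73254×0.71140 = 0.964991 + 0.415642 = 1.380633.
Inverse-square distance factor (a/d)² = 0.9916² = 0.983271.
Q̄ = (S_0/π) × 0.983271 × [bracket] = (2583/π) × 0.983271 × 1.380633 = 1116.2 W/m².
Daily total = Q̄ × 48.00 h × 3600 s/h = 1116.2 × 48.00 × 3600 / 10⁶ = 192.9 MJ/m².

193 MJ/m²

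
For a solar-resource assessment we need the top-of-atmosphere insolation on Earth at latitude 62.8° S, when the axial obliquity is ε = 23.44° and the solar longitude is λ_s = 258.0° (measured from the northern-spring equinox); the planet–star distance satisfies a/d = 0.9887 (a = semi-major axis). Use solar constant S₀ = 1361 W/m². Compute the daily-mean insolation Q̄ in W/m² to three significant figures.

Q̄ ≈ 473 W/m²

Solar declination: sin δ = sin ε · sin λ_s = sin 23.44° × sin 258.0° = -0.38910, so δ = -22.898°.
cos H₀ = −tan(-62.8°) tan(-22.898°) = -0.8219, H₀ = 2.5355 rad.
Bracket: H₀ sin φ sin δ + cos φ cos δ sin H₀ = 2.5355×-0.88942×-0.38910 + 0.45710×0.92120×0.56968 = 0.877469 + 0.239881 = 1.117350.
Inverse-square distance factor (a/d)² = 0.9887² = 0.977528.
Q̄ = (S₀/π) × 0.977528 × [bracket] = (1361/π) × 0.977528 × 1.117350 = 473.2 W/m².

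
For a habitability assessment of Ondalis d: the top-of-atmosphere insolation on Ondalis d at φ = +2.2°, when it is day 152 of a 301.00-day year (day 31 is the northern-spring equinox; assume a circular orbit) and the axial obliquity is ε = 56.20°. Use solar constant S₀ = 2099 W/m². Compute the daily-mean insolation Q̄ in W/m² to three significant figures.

Q̄ ≈ 605 W/m²

Solar longitude: λ_s = 360° × (152 − 31)/301.00 = 144.718°.
sin δ = sin 56.20° × sin 144.718° = 0.47998, so δ = +28.684°.
cos H₀ = −tan(+2.2°) tan(+28.684°) = -0.0210, H₀ = 1.5918 rad.
Bracket: H₀ sin φ sin δ + cos φ cos δ sin H₀ = 1.5918×0.03839×0.47998 + 0.99926×0.87728×0.99978 = 0.029331 + 0.876438 = 0.905769.
Q̄ = (S₀/π) × [bracket] = (2099/π) × 0.905769 = 605.2 W/m².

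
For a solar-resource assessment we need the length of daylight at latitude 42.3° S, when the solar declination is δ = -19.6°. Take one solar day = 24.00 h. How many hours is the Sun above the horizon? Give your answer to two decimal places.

14.52 h

cos H₀ = −tan φ · tan δ = −tan(-42.3°) × tan(-19.600°) = -0.3240, so H₀ = 1.9008 rad = 108.91°.
Daylight = 2H₀/(2π) × 24.00 h = (1.9008/π) × 24.00 = 14.52 h.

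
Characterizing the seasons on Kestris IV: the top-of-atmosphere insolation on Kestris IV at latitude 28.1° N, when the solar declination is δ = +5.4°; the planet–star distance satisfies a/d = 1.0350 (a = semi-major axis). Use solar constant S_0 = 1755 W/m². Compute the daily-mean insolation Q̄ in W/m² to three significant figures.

cos h₀ = −tan(+28.1°) tan(+5.400°) = -0.0505, h₀ = 1.6213 rad.
Bracket: h₀ sin ϕ sin δ + cos ϕ cos δ sin h₀ = 1.6213×0.47101×0.09411 + 0.88213×0.99556×0.99873 = 0.071867 + 0.877098 = 0.948965.
Inverse-square distance factor (a/d)² = 1.0350² = 1.071225.
Q̄ = (S_0/π) × 1.071225 × [bracket] = (1755/π) × 1.071225 × 0.948965 = 567.9 W/m².

Q̄ ≈ 568 W/m²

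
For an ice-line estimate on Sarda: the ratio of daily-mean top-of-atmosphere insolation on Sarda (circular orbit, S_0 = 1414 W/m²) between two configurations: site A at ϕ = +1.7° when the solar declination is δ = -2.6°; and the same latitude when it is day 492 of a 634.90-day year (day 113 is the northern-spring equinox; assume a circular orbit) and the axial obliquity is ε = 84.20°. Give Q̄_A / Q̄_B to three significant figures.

— Configuration A (ϕ=+1.7°):
cos h₀ = −tan(+1.7°) tan(-2.600°) = 0.0013, h₀ = 1.5694 rad.
Bracket: h₀ sin ϕ sin δ + cos ϕ cos δ sin h₀ = 1.5694×0.02967×-0.04536 + 0.99956×0.99897×1.00000 = -0.002112 + 0.998530 = 0.996418.
Q̄ = (S_0/π) × [bracket] = (1414/π) × 0.996418 = 448.48 W/m².
— Configuration B (ϕ=+1.7°):
Solar longitude: L_s = 360° × (492 − 113)/634.90 = 214.900°.
sin δ = sin 84.20° × sin 214.900° = -0.56922, so δ = -34.696°.
cos h₀ = −tan(+1.7°) tan(-34.696°) = 0.0205, h₀ = 1.5502 rad.
Bracket: h₀ sin ϕ sin δ + cos ϕ cos δ sin h₀ = 1.5502×0.02967×-0.56922 + 0.99956×0.82219×0.99979 = -0.026181 + 0.821656 = 0.795475.
Q̄ = (S_0/π) × [bracket] = (1414/π) × 0.795475 = 358.04 W/m².
Ratio Q̄_A / Q̄_B = 448.48 / 358.04 = 1.253.

Q̄_A / Q̄_B ≈ 1.25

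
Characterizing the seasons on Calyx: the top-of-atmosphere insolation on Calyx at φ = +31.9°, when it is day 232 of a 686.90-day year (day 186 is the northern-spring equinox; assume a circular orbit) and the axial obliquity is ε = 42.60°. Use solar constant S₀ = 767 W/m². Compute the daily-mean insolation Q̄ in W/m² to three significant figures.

Q̄ ≈ 258 W/m²

Solar longitude: λ_s = 360° × (232 − 186)/686.90 = 24.108°.
sin δ = sin 42.60° × sin 24.108° = 0.27648, so δ = +16.050°.
cos H₀ = −tan(+31.9°) tan(+16.050°) = -0.1791, H₀ = 1.7508 rad.
Bracket: H₀ sin φ sin δ + cos φ cos δ sin H₀ = 1.7508×0.52844×0.27648 + 0.84897×0.96102×0.98384 = 0.255797 + 0.802693 = 1.058490.
Q̄ = (S₀/π) × [bracket] = (767/π) × 1.058490 = 258.4 W/m².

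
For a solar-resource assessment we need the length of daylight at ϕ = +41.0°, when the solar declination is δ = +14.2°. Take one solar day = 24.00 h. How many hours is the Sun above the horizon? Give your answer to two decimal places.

cos h₀ = −tan ϕ · tan δ = −tan(+41.0°) × tan(+14.200°) = -0.2200, so h₀ = 1.7926 rad = 102.71°.
Daylight = 2h₀/(2π) × 24.00 h = (1.7926/π) × 24.00 = 13.69 h.

13.69 h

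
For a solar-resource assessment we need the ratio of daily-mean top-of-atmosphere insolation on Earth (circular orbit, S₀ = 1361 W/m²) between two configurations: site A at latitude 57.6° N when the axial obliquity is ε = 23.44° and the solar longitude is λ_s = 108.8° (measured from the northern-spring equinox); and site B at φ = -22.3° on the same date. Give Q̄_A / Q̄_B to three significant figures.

Q̄_A / Q̄_B ≈ 1.71

— Configuration A (φ=+57.6°):
Solar declination: sin δ = sin ε · sin λ_s = sin 23.44° × sin 108.8° = 0.37657, so δ = +22.121°.
cos H₀ = −tan(+57.6°) tan(+22.121°) = -0.6405, H₀ = 2.2660 rad.
Bracket: H₀ sin φ sin δ + cos φ cos δ sin H₀ = 2.2660×0.84433×0.37657 + 0.53583×0.92639×0.76794 = 0.720473 + 0.381196 = 1.101669.
Q̄ = (S₀/π) × [bracket] = (1361/π) × 1.101669 = 477.26 W/m².
— Configuration B (φ=-22.3°):
cos H₀ = −tan(-22.3°) tan(+22.121°) = 0.1667, H₀ = 1.4033 rad.
Bracket: H₀ sin φ sin δ + cos φ cos δ sin H₀ = 1.4033×-0.37946×0.37657 + 0.92521×0.92639×0.98601 = -0.200522 + 0.845114 = 0.644592.
Q̄ = (S₀/π) × [bracket] = (1361/π) × 0.644592 = 279.25 W/m².
Ratio Q̄_A / Q̄_B = 477.26 / 279.25 = 1.709.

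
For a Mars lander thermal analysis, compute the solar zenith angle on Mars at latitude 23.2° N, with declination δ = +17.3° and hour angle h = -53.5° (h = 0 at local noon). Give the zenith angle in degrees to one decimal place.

cos θ_z = sin ϕ sin δ + cos ϕ cos δ cos h = 0.117148 + 0.521989 = 0.639137.
θ_z = arccos(0.639137) = 50.3°.

θ_z = 50.3°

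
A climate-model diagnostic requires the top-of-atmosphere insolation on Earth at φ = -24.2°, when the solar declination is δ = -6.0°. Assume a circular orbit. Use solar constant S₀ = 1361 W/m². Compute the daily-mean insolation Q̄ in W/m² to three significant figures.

Q̄ ≈ 423 W/m²

cos H₀ = −tan(-24.2°) tan(-6.000°) = -0.0472, H₀ = 1.6180 rad.
Bracket: H₀ sin φ sin δ + cos φ cos δ sin H₀ = 1.6180×-0.40992×-0.10453 + 0.91212×0.99452×0.99888 = 0.069330 + 0.906106 = 0.975436.
Q̄ = (S₀/π) × [bracket] = (1361/π) × 0.975436 = 422.6 W/m².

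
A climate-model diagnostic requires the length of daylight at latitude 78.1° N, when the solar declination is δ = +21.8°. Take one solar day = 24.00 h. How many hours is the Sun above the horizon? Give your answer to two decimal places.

Sunrise equation: cos H₀ = −tan φ · tan δ = -1.8980 ≤ −1, so the Sun never sets (polar day) and H₀ = π.
Daylight = 2H₀/(2π) × 24.00 h = (3.1416/π) × 24.00 = 24.00 h.

24.00 h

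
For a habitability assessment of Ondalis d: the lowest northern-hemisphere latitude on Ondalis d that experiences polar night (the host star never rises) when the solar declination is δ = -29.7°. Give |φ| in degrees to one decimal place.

|φ| = 60.3°

Polar night requires cos H₀ = −tan φ tan δ ≥ 1, i.e. tan φ tan δ ≤ −1.
The boundary is |tan φ| · |tan δ| = 1, so |φ| = 90° − |δ| = 90° − 29.7° = 60.3° in the northern hemisphere.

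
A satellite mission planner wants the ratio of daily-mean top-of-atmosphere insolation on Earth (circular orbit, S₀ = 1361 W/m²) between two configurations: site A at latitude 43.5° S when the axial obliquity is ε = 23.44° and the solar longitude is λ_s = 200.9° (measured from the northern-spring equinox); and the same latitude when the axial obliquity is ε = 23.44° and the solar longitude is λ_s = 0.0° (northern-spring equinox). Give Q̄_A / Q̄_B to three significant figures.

Q̄_A / Q̄_B ≈ 1.21

— Configuration A (φ=-43.5°):
Solar declination: sin δ = sin ε · sin λ_s = sin 23.44° × sin 200.9° = -0.14191, so δ = -8.158°.
cos H₀ = −tan(-43.5°) tan(-8.158°) = -0.1360, H₀ = 1.7073 rad.
Bracket: H₀ sin φ sin δ + cos φ cos δ sin H₀ = 1.7073×-0.68835×-0.14191 + 0.72537×0.98988×0.99070 = 0.166775 + 0.711352 = 0.878127.
Q̄ = (S₀/π) × [bracket] = (1361/π) × 0.878127 = 380.42 W/m².
— Configuration B (φ=-43.5°):
Solar declination: sin δ = sin ε · sin λ_s = sin 23.44° × sin 0.0° = 0.00000, so δ = +0.000°.
cos H₀ = −tan(-43.5°) tan(+0.000°) = 0.0000, H₀ = 1.5708 rad.
Bracket: H₀ sin φ sin δ + cos φ cos δ sin H₀ = 1.5708×-0.68835×0.00000 + 0.72537×1.00000×1.00000 = -0.000000 + 0.725370 = 0.725370.
Q̄ = (S₀/π) × [bracket] = (1361/π) × 0.725370 = 314.24 W/m².
Ratio Q̄_A / Q̄_B = 380.42 / 314.24 = 1.211.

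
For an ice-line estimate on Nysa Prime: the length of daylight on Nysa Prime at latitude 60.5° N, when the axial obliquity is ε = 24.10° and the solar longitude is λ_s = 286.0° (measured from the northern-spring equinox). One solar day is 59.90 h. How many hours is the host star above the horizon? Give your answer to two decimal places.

13.66 h

Solar declination: sin δ = sin ε · sin λ_s = sin 24.10° × sin 286.0° = -0.39251, so δ = -23.111°.
cos H₀ = −tan φ · tan δ = −tan(+60.5°) × tan(-23.111°) = 0.7543, so H₀ = 0.7162 rad = 41.04°.
Daylight = 2H₀/(2π) × 59.90 h = (0.7162/π) × 59.90 = 13.66 h.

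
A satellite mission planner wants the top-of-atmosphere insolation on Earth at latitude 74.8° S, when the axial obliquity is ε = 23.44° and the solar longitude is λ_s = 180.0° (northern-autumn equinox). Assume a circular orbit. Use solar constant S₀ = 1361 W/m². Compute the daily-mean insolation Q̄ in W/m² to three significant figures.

Q̄ ≈ 114 W/m²

Solar declination: sin δ = sin ε · sin λ_s = sin 23.44° × sin 180.0° = 0.00000, so δ = +0.000°.
cos H₀ = −tan(-74.8°) tan(+0.000°) = 0.0000, H₀ = 1.5708 rad.
Bracket: H₀ sin φ sin δ + cos φ cos δ sin H₀ = 1.5708×-0.96502×0.00000 + 0.26219×1.00000×1.00000 = -0.000000 + 0.262190 = 0.262190.
Q̄ = (S₀/π) × [bracket] = (1361/π) × 0.262190 = 113.6 W/m².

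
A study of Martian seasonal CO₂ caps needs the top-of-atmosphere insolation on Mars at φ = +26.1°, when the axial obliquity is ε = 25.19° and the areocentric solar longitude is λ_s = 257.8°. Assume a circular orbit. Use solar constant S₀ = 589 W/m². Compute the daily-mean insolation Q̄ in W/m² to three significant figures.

Q̄ ≈ 103 W/m²

sin δ = sin 25.19° × sin 257.8° = -0.41601, so δ = -24.583°.
cos H₀ = −tan(+26.1°) tan(-24.583°) = 0.2241, H₀ = 1.3448 rad.
Bracket: H₀ sin φ sin δ + cos φ cos δ sin H₀ = 1.3448×0.43994×-0.41601 + 0.89803×0.90936×0.97456 = -0.246125 + 0.795857 = 0.549732.
Q̄ = (S₀/π) × [bracket] = (589/π) × 0.549732 = 103.1 W/m².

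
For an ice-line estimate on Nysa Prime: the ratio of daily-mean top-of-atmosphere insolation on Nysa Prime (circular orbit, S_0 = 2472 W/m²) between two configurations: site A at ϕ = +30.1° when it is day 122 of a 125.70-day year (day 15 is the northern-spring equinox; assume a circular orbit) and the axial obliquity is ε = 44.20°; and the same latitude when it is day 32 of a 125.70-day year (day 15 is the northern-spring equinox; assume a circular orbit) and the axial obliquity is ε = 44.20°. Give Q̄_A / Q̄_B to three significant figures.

Q̄_A / Q̄_B ≈ 0.276

— Configuration A (ϕ=+30.1°):
Solar longitude: L_s = 360° × (122 − 15)/125.70 = 306.444°.
sin δ = sin 44.20° × sin 306.444° = -0.56083, so δ = -34.113°.
cos h₀ = −tan(+30.1°) tan(-34.113°) = 0.3927, h₀ = 1.1673 rad.
Bracket: h₀ sin ϕ sin δ + cos ϕ cos δ sin h₀ = 1.1673×0.50151×-0.56083 + 0.86515×0.82793×0.91968 = -0.328317 + 0.658752 = 0.330435.
Q̄ = (S_0/π) × [bracket] = (2472/π) × 0.330435 = 260.01 W/m².
— Configuration B (ϕ=+30.1°):
Solar longitude: L_s = 360° × (32 − 15)/125.70 = 48.687°.
sin δ = sin 44.20° × sin 48.687° = 0.52365, so δ = +31.578°.
cos h₀ = −tan(+30.1°) tan(+31.578°) = -0.3563, h₀ = 1.9351 rad.
Bracket: h₀ sin ϕ sin δ + cos ϕ cos δ sin h₀ = 1.9351×0.50151×0.52365 + 0.86515×0.85193×0.93437 = 0.508188 + 0.688675 = 1.196863.
Q̄ = (S_0/π) × [bracket] = (2472/π) × 1.196863 = 941.77 W/m².
Ratio Q̄_A / Q̄_B = 260.01 / 941.77 = 0.2761.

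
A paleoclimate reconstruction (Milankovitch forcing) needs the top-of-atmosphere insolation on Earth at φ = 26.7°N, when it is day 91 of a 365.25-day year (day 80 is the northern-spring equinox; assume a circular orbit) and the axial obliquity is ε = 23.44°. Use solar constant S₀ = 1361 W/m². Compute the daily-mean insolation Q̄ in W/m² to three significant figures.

Solar longitude: λ_s = 360° × (91 − 80)/365.25 = 10.842°.
sin δ = sin 23.44° × sin 10.842° = 0.07482, so δ = +4.291°.
cos H₀ = −tan(+26.7°) tan(+4.291°) = -0.0377, H₀ = 1.6085 rad.
Bracket: H₀ sin φ sin δ + cos φ cos δ sin H₀ = 1.6085×0.44932×0.07482 + 0.89337×0.99720×0.99929 = 0.054075 + 0.890236 = 0.944311.
Q̄ = (S₀/π) × [bracket] = (1361/π) × 0.944311 = 409.1 W/m².

Q̄ ≈ 409 W/m²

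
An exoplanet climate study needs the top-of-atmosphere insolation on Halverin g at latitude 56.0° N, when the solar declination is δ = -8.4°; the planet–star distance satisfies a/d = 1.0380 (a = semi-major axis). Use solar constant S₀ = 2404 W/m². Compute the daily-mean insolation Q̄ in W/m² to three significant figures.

cos H₀ = −tan(+56.0°) tan(-8.400°) = 0.2189, H₀ = 1.3501 rad.
Bracket: H₀ sin φ sin δ + cos φ cos δ sin H₀ = 1.3501×0.82904×-0.14608 + 0.55919×0.98927×0.97574 = -0.163505 + 0.539770 = 0.376265.
Inverse-square distance factor (a/d)² = 1.0380² = 1.077444.
Q̄ = (S₀/π) × 1.077444 × [bracket] = (2404/π) × 1.077444 × 0.376265 = 310.2 W/m².

Q̄ ≈ 310 W/m²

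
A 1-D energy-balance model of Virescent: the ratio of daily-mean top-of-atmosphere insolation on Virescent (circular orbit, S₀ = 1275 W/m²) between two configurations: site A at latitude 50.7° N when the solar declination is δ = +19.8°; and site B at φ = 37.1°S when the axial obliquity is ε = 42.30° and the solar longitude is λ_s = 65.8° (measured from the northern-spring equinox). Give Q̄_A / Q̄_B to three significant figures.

Q̄_A / Q̄_B ≈ 6.65

— Configuration A (φ=+50.7°):
cos H₀ = −tan(+50.7°) tan(+19.800°) = -0.4399, H₀ = 2.0262 rad.
Bracket: H₀ sin φ sin δ + cos φ cos δ sin H₀ = 2.0262×0.77384×0.33874 + 0.63338×0.94088×0.89807 = 0.531129 + 0.535191 = 1.066320.
Q̄ = (S₀/π) × [bracket] = (1275/π) × 1.066320 = 432.76 W/m².
— Configuration B (φ=-37.1°):
Solar declination: sin δ = sin ε · sin λ_s = sin 42.30° × sin 65.8° = 0.61387, so δ = +37.870°.
cos H₀ = −tan(-37.1°) tan(+37.870°) = 0.5881, H₀ = 0.9421 rad.
Bracket: H₀ sin φ sin δ + cos φ cos δ sin H₀ = 0.9421×-0.60321×0.61387 + 0.79758×0.78941×0.80878 = -0.348853 + 0.509222 = 0.160369.
Q̄ = (S₀/π) × [bracket] = (1275/π) × 0.160369 = 65.085 W/m².
Ratio Q̄_A / Q̄_B = 432.76 / 65.085 = 6.649.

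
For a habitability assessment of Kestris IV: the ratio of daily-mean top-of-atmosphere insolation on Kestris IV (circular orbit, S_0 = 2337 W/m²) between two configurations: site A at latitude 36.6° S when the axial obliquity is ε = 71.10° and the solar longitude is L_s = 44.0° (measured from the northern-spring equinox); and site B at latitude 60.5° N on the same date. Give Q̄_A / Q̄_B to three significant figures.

— Configuration A (ϕ=-36.6°):
Solar declination: sin δ = sin ε · sin L_s = sin 71.10° × sin 44.0° = 0.65721, so δ = +41.087°.
cos h₀ = −tan(-36.6°) tan(+41.087°) = 0.6476, h₀ = 0.8664 rad.
Bracket: h₀ sin ϕ sin δ + cos ϕ cos δ sin h₀ = 0.8664×-0.59622×0.65721 + 0.80282×0.75371×0.76200 = -0.339492 + 0.461081 = 0.121589.
Q̄ = (S_0/π) × [bracket] = (2337/π) × 0.121589 = 90.449 W/m².
— Configuration B (ϕ=+60.5°):
cos h₀ = −tan(+60.5°) tan(+41.087°) = -1.5412 ≤ −1 ⇒ polar day, h₀ = π.
Bracket: h₀ sin ϕ sin δ + cos ϕ cos δ sin h₀ = 3.1416×0.87036×0.65721 + 0.49242×0.75371×0.00000 = 1.797024 + 0.000000 = 1.797024.
Q̄ = (S_0/π) × [bracket] = (2337/π) × 1.797024 = 1336.8 W/m².
Ratio Q̄_A / Q̄_B = 90.449 / 1336.8 = 0.06766.

Q̄_A / Q̄_B ≈ 0.0677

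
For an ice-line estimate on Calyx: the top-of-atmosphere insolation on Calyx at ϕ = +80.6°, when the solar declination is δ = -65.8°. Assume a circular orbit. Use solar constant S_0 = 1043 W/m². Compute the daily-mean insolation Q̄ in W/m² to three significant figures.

Q̄ ≈ 0.00 W/m²

cos h₀ = −tan(+80.6°) tan(-65.800°) = 13.4407 ≥ 1 ⇒ polar night, h₀ = 0 and Q̄ = 0.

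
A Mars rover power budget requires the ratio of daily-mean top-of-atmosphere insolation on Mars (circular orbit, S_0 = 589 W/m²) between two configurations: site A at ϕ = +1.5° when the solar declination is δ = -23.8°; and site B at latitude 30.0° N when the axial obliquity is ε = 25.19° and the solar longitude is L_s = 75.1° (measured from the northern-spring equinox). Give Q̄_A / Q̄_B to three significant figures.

Q̄_A / Q̄_B ≈ 0.788

— Configuration A (ϕ=+1.5°):
cos h₀ = −tan(+1.5°) tan(-23.800°) = 0.0115, h₀ = 1.5592 rad.
Bracket: h₀ sin ϕ sin δ + cos ϕ cos δ sin h₀ = 1.5592×0.02618×-0.40355 + 0.99966×0.91496×0.99993 = -0.016473 + 0.914585 = 0.898112.
Q̄ = (S_0/π) × [bracket] = (589/π) × 0.898112 = 168.38 W/m².
— Configuration B (ϕ=+30.0°):
Solar declination: sin δ = sin ε · sin L_s = sin 25.19° × sin 75.1° = 0.41131, so δ = +24.287°.
cos h₀ = −tan(+30.0°) tan(+24.287°) = -0.2605, h₀ = 1.8344 rad.
Bracket: h₀ sin ϕ sin δ + cos ϕ cos δ sin h₀ = 1.8344×0.50000×0.41131 + 0.86603×0.91150×0.96547 = 0.377254 + 0.762129 = 1.139383.
Q̄ = (S_0/π) × [bracket] = (589/π) × 1.139383 = 213.62 W/m².
Ratio Q̄_A / Q̄_B = 168.38 / 213.62 = 0.7882.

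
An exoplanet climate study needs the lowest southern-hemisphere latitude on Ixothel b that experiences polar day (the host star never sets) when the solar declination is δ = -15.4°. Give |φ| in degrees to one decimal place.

Polar day requires cos H₀ = −tan φ tan δ ≤ −1, i.e. tan φ tan δ ≥ 1.
The boundary is |tan φ| · |tan δ| = 1, so |φ| = 90° − |δ| = 90° − 15.4° = 74.6° in the southern hemisphere.

|φ| = 74.6°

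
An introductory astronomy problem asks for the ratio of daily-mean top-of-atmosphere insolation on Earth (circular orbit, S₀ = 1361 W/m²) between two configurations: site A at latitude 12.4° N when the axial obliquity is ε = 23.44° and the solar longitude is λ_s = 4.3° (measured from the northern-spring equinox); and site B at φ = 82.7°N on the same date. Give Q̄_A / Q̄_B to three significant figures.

— Configuration A (φ=+12.4°):
Solar declination: sin δ = sin ε · sin λ_s = sin 23.44° × sin 4.3° = 0.02983, so δ = +1.709°.
cos H₀ = −tan(+12.4°) tan(+1.709°) = -0.0066, H₀ = 1.5774 rad.
Bracket: H₀ sin φ sin δ + cos φ cos δ sin H₀ = 1.5774×0.21474×0.02983 + 0.97667×0.99956×0.99998 = 0.010104 + 0.976221 = 0.986325.
Q̄ = (S₀/π) × [bracket] = (1361/π) × 0.986325 = 427.30 W/m².
— Configuration B (φ=+82.7°):
cos H₀ = −tan(+82.7°) tan(+1.709°) = -0.2329, H₀ = 1.8059 rad.
Bracket: H₀ sin φ sin δ + cos φ cos δ sin H₀ = 1.8059×0.99189×0.02983 + 0.12706×0.99956×0.97249 = 0.053433 + 0.123510 = 0.176943.
Q̄ = (S₀/π) × [bracket] = (1361/π) × 0.176943 = 76.655 W/m².
Ratio Q̄_A / Q̄_B = 427.30 / 76.655 = 5.574.

Q̄_A / Q̄_B ≈ 5.57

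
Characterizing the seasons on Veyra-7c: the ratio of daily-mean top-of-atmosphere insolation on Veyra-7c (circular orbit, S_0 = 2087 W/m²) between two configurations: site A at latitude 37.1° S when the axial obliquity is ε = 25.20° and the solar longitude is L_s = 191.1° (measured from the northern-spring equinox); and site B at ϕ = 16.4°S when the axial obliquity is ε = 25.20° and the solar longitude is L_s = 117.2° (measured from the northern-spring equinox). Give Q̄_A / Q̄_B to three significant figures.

— Configuration A (ϕ=-37.1°):
Solar declination: sin δ = sin ε · sin L_s = sin 25.20° × sin 191.1° = -0.08197, so δ = -4.702°.
cos h₀ = −tan(-37.1°) tan(-4.702°) = -0.0622, h₀ = 1.6330 rad.
Bracket: h₀ sin ϕ sin δ + cos ϕ cos δ sin h₀ = 1.6330×-0.60321×-0.08197 + 0.79758×0.99663×0.99806 = 0.080744 + 0.793350 = 0.874094.
Q̄ = (S_0/π) × [bracket] = (2087/π) × 0.874094 = 580.67 W/m².
— Configuration B (ϕ=-16.4°):
Solar declination: sin δ = sin ε · sin L_s = sin 25.20° × sin 117.2° = 0.37870, so δ = +22.253°.
cos h₀ = −tan(-16.4°) tan(+22.253°) = 0.1204, h₀ = 1.4501 rad.
Bracket: h₀ sin ϕ sin δ + cos ϕ cos δ sin h₀ = 1.4501×-0.28234×0.37870 + 0.95931×0.92552×0.99272 = -0.155048 + 0.881397 = 0.726349.
Q̄ = (S_0/π) × [bracket] = (2087/π) × 0.726349 = 482.52 W/m².
Ratio Q̄_A / Q̄_B = 580.67 / 482.52 = 1.203.

Q̄_A / Q̄_B ≈ 1.20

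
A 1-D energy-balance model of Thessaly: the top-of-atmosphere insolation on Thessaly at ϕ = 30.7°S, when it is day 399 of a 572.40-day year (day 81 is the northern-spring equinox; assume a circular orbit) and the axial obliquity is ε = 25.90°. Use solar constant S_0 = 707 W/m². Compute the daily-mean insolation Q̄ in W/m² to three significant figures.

Solar longitude: L_s = 360° × (399 − 81)/572.40 = 200.000°.
sin δ = sin 25.90° × sin 200.000° = -0.14940, so δ = -8.592°.
cos h₀ = −tan(-30.7°) tan(-8.592°) = -0.0897, h₀ = 1.6606 rad.
Bracket: h₀ sin ϕ sin δ + cos ϕ cos δ sin h₀ = 1.6606×-0.51054×-0.14940 + 0.85985×0.98878×0.99597 = 0.126662 + 0.846776 = 0.973438.
Q̄ = (S_0/π) × [bracket] = (707/π) × 0.973438 = 219.1 W/m².

Q̄ ≈ 219 W/m²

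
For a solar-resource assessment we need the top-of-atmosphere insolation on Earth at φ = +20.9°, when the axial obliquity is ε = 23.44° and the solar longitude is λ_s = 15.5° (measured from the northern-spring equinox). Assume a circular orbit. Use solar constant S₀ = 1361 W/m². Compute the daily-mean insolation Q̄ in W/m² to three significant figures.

Q̄ ≈ 429 W/m²

Solar declination: sin δ = sin ε · sin λ_s = sin 23.44° × sin 15.5° = 0.10630, so δ = +6.102°.
cos H₀ = −tan(+20.9°) tan(+6.102°) = -0.0408, H₀ = 1.6116 rad.
Bracket: H₀ sin φ sin δ + cos φ cos δ sin H₀ = 1.6116×0.35674×0.10630 + 0.93420×0.99433×0.99917 = 0.061114 + 0.928132 = 0.989246.
Q̄ = (S₀/π) × [bracket] = (1361/π) × 0.989246 = 428.6 W/m².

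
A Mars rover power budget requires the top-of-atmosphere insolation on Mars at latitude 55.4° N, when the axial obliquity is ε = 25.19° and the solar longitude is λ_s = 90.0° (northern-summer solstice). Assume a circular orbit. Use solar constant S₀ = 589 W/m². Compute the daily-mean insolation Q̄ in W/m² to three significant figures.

Q̄ ≈ 223 W/m²

Solar declination: sin δ = sin ε · sin λ_s = sin 25.19° × sin 90.0° = 0.42562, so δ = +25.190°.
cos H₀ = −tan(+55.4°) tan(+25.190°) = -0.6818, H₀ = 2.3210 rad.
Bracket: H₀ sin φ sin δ + cos φ cos δ sin H₀ = 2.3210×0.82314×0.42562 + 0.56784×0.90490×0.73153 = 0.813150 + 0.375888 = 1.189038.
Q̄ = (S₀/π) × [bracket] = (589/π) × 1.189038 = 222.9 W/m².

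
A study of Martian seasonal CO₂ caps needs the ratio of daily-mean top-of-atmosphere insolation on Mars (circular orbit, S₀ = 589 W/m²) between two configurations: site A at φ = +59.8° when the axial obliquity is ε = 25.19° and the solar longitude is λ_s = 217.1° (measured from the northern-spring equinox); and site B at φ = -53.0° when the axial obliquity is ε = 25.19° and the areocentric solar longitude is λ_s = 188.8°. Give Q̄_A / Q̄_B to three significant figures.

— Configuration A (φ=+59.8°):
Solar declination: sin δ = sin ε · sin λ_s = sin 25.19° × sin 217.1° = -0.25674, so δ = -14.877°.
cos H₀ = −tan(+59.8°) tan(-14.877°) = 0.4564, H₀ = 1.0968 rad.
Bracket: H₀ sin φ sin δ + cos φ cos δ sin H₀ = 1.0968×0.86427×-0.25674 + 0.50302×0.96648×0.88976 = -0.243372 + 0.432565 = 0.189193.
Q̄ = (S₀/π) × [bracket] = (589/π) × 0.189193 = 35.471 W/m².
— Configuration B (φ=-53.0°):
sin δ = sin 25.19° × sin 188.8° = -0.06511, so δ = -3.733°.
cos H₀ = −tan(-53.0°) tan(-3.733°) = -0.0866, H₀ = 1.6575 rad.
Bracket: H₀ sin φ sin δ + cos φ cos δ sin H₀ = 1.6575×-0.79864×-0.06511 + 0.60182×0.99788×0.99624 = 0.086189 + 0.598286 = 0.684475.
Q̄ = (S₀/π) × [bracket] = (589/π) × 0.684475 = 128.33 W/m².
Ratio Q̄_A / Q̄_B = 35.471 / 128.33 = 0.2764.

Q̄_A / Q̄_B ≈ 0.276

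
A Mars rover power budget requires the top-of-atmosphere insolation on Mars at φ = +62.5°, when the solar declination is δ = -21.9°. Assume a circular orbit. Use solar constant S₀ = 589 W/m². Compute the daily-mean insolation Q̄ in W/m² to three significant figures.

cos H₀ = −tan(+62.5°) tan(-21.900°) = 0.7722, H₀ = 0.6885 rad.
Bracket: H₀ sin φ sin δ + cos φ cos δ sin H₀ = 0.6885×0.88701×-0.37299 + 0.46175×0.92784×0.63534 = -0.227787 + 0.272199 = 0.044412.
Q̄ = (S₀/π) × [bracket] = (589/π) × 0.044412 = 8.327 W/m².

Q̄ ≈ 8.33 W/m²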